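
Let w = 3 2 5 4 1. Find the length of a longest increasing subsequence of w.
2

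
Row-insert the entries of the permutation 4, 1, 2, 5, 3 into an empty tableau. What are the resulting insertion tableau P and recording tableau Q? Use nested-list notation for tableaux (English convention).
Insert each entry of the permutation into P by Schensted row insertion, recording in Q the position of each new cell.

After inserting 4: P = [[4]].
After inserting 1: P = [[1], [4]].
After inserting 2: P = [[1, 2], [4]].
After inserting 5: P = [[1, 2, 5], [4]].
After inserting 3: P = [[1, 2, 3], [4, 5]].

So P = [[1, 2, 3], [4, 5]], Q = [[1, 3, 4], [2, 5]].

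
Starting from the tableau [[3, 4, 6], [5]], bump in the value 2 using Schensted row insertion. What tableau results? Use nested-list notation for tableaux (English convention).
[[2, 4, 6], [3], [5]]

In row 1, 2 replaces 3 (the leftmost entry greater than 2); 3 is bumped to row 2. In row 2, 3 replaces 5 (the leftmost entry greater than 3); 5 is bumped to row 3. 5 starts a new row 3. The new tableau is [[2, 4, 6], [3], [5]].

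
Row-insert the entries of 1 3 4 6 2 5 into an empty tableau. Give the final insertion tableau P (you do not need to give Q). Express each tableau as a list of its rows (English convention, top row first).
P = [[1, 2, 4, 5], [3, 6]]

Insert 1: appended to row 1. P = [[1]].
Insert 3: appended to row 1. P = [[1, 3]].
Insert 4: appended to row 1. P = [[1, 3, 4]].
Insert 6: appended to row 1. P = [[1, 3, 4, 6]].
Insert 2: 2 bumps 3 from row 1; 3 starts row 2. P = [[1, 2, 4, 6], [3]].
Insert 5: 5 bumps 6 from row 1; 6 appends to row 2. P = [[1, 2, 4, 5], [3, 6]].

So P = [[1, 2, 4, 5], [3, 6]].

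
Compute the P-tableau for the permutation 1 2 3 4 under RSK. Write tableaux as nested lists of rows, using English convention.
P = [[1, 2, 3, 4]]

Insert 1: appended to row 1. P = [[1]].
Insert 2: appended to row 1. P = [[1, 2]].
Insert 3: appended to row 1. P = [[1, 2, 3]].
Insert 4: appended to row 1. P = [[1, 2, 3, 4]].

So P = [[1, 2, 3, 4]].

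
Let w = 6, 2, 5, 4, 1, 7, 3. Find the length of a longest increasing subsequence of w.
3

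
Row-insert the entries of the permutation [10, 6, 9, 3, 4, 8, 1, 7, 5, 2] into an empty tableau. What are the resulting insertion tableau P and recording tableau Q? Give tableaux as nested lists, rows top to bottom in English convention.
P = [[1, 2, 5], [3, 4], [6, 7], [8], [9], [10]], Q = [[1, 3, 6], [2, 5], [4, 8], [7], [9], [10]]

Insert each entry of the permutation into P by Schensted row insertion, recording in Q the position of each new cell.

Insert 10: appended to row 1. P = [[10]], Q = [[1]].
Insert 6: 6 bumps 10 from row 1; 10 starts row 2. P = [[6], [10]], Q = [[1], [2]].
Insert 9: appended to row 1. P = [[6, 9], [10]], Q = [[1, 3], [2]].
Insert 3: 3 bumps 6 from row 1; 6 bumps 10 from row 2; 10 starts row 3. P = [[3, 9], [6], [10]], Q = [[1, 3], [2], [4]].
Insert 4: 4 bumps 9 from row 1; 9 appends to row 2. P = [[3, 4], [6, 9], [10]], Q = [[1, 3], [2, 5], [4]].
Insert 8: appended to row 1. P = [[3, 4, 8], [6, 9], [10]], Q = [[1, 3, 6], [2, 5], [4]].
Insert 1: 1 bumps 3 from row 1; 3 bumps 6 from row 2; 6 bumps 10 from row 3; 10 starts row 4. P = [[1, 4, 8], [3, 9], [6], [10]], Q = [[1, 3, 6], [2, 5], [4], [7]].
Insert 7: 7 bumps 8 from row 1; 8 bumps 9 from row 2; 9 appends to row 3. P = [[1, 4, 7], [3, 8], [6, 9], [10]], Q = [[1, 3, 6], [2, 5], [4, 8], [7]].
Insert 5: 5 bumps 7 from row 1; 7 bumps 8 from row 2; 8 bumps 9 from row 3; 9 bumps 10 from row 4; 10 starts row 5. P = [[1, 4, 5], [3, 7], [6, 8], [9], [10]], Q = [[1, 3, 6], [2, 5], [4, 8], [7], [9]].
Insert 2: 2 bumps 4 from row 1; 4 bumps 7 from row 2; 7 bumps 8 from row 3; 8 bumps 9 from row 4; 9 bumps 10 from row 5; 10 starts row 6. P = [[1, 2, 5], [3, 4], [6, 7], [8], [9], [10]], Q = [[1, 3, 6], [2, 5], [4, 8], [7], [9], [10]].

So P = [[1, 2, 5], [3, 4], [6, 7], [8], [9], [10]], Q = [[1, 3, 6], [2, 5], [4, 8], [7], [9], [10]].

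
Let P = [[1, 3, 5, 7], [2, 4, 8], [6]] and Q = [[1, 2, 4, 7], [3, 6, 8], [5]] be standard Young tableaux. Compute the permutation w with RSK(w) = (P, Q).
2 6 4 5 1 3 8 7

Reverse RSK: for i = n, n-1, ..., 1, locate i in Q, remove the corresponding corner cell from P, and reverse-bump its entry up through P; the value ejected from row 1 is w(i).

So w = 2 6 4 5 1 3 8 7.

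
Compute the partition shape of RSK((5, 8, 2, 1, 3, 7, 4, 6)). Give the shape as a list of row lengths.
RSK row insertion gives P = [[1, 3, 4, 6], [2, 7], [5, 8]], which has shape [4, 2, 2].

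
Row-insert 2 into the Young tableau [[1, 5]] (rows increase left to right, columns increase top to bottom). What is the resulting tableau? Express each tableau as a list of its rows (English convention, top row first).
In row 1, 2 replaces 5 (the leftmost entry greater than 2); 5 is bumped to row 2. 5 starts a new row 2. The new tableau is [[1, 2], [5]].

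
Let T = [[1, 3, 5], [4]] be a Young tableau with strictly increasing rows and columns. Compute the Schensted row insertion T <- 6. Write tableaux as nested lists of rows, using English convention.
[[1, 3, 5, 6], [4]]

6 is larger than every entry of row 1, so it is appended to row 1. The new tableau is [[1, 3, 5, 6], [4]].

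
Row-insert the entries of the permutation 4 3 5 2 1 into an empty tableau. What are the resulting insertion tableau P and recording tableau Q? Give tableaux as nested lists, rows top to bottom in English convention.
Insert each entry of the permutation into P by Schensted row insertion, recording in Q the position of each new cell.

Insert 4: appended to row 1. P = [[4]].
Insert 3: 3 bumps 4 from row 1; 4 starts row 2. P = [[3], [4]].
Insert 5: appended to row 1. P = [[3, 5], [4]].
Insert 2: 2 bumps 3 from row 1; 3 bumps 4 from row 2; 4 starts row 3. P = [[2, 5], [3], [4]].
Insert 1: 1 bumps 2 from row 1; 2 bumps 3 from row 2; 3 bumps 4 from row 3; 4 starts row 4. P = [[1, 5], [2], [3], [4]].

So P = [[1, 5], [2], [3], [4]], Q = [[1, 3], [2], [4], [5]].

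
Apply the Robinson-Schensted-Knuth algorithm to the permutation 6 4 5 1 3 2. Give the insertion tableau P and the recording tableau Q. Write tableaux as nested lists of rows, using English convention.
Insert each entry of the permutation into P by Schensted row insertion, recording in Q the position of each new cell.

Insert 6: appended to row 1. P = [[6]].
Insert 4: 4 bumps 6 from row 1; 6 starts row 2. P = [[4], [6]].
Insert 5: appended to row 1. P = [[4, 5], [6]].
Insert 1: 1 bumps 4 from row 1; 4 bumps 6 from row 2; 6 starts row 3. P = [[1, 5], [4], [6]].
Insert 3: 3 bumps 5 from row 1; 5 appends to row 2. P = [[1, 3], [4, 5], [6]].
Insert 2: 2 bumps 3 from row 1; 3 bumps 4 from row 2; 4 bumps 6 from row 3; 6 starts row 4. P = [[1, 2], [3, 5], [4], [6]].

So P = [[1, 2], [3, 5], [4], [6]], Q = [[1, 3], [2, 5], [4], [6]].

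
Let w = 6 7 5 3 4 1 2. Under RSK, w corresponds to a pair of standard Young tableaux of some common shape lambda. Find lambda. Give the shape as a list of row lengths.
[2, 2, 2, 1]

RSK row insertion gives P = [[1, 2], [3, 4], [5, 7], [6]], which has shape [2, 2, 2, 1].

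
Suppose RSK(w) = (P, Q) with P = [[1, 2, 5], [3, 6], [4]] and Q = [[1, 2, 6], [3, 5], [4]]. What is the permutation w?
4 6 3 1 2 5

Reverse the RSK construction: for i from n down to 1, find the cell of Q containing i, remove the entry at that cell from P, and reverse-bump it up through P; the value ejected from row 1 is w(i).

Step i=6: Q has 6 at row 1, column 3; remove that cell from P, ejecting 5. So w(6) = 5. P is now [[1, 2], [3, 6], [4]].
Step i=5: Q has 5 at row 2, column 2; remove 6 from row 2 of P and reverse-bump: 6 enters row 1 and ejects 2. So w(5) = 2. P is now [[1, 6], [3], [4]].
Step i=4: Q has 4 at row 3, column 1; remove 4 from row 3 of P and reverse-bump: 4 enters row 2 and ejects 3; 3 enters row 1 and ejects 1. So w(4) = 1. P is now [[3, 6], [4]].
Step i=3: Q has 3 at row 2, column 1; remove 4 from row 2 of P and reverse-bump: 4 enters row 1 and ejects 3. So w(3) = 3. P is now [[4, 6]].
Step i=2: Q has 2 at row 1, column 2; remove that cell from P, ejecting 6. So w(2) = 6. P is now [[4]].
Step i=1: Q has 1 at row 1, column 1; remove that cell from P, ejecting 4. So w(1) = 4. P is now [].

So w = 4 6 3 1 2 5.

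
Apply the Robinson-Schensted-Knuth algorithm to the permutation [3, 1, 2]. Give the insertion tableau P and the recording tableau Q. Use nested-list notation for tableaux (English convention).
P = [[1, 2], [3]], Q = [[1, 3], [2]]

Insert each entry of the permutation into P by Schensted row insertion, recording in Q the position of each new cell.

After inserting 3: P = [[3]].
After inserting 1: P = [[1], [3]].
After inserting 2: P = [[1, 2], [3]].

So P = [[1, 2], [3]], Q = [[1, 3], [2]].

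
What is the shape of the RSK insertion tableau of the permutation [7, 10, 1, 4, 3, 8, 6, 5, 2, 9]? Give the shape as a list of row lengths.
RSK row insertion gives P = [[1, 2, 5, 9], [3, 6], [4, 8], [7], [10]], which has shape [4, 2, 2, 1, 1].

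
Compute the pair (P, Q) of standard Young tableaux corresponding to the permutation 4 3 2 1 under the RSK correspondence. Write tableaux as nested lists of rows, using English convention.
P = [[1], [2], [3], [4]], Q = [[1], [2], [3], [4]]

Insert each entry of the permutation into P by Schensted row insertion, recording in Q the position of each new cell.

Insert 4: appended to row 1. P = [[4]].
Insert 3: 3 bumps 4 from row 1; 4 starts row 2. P = [[3], [4]].
Insert 2: 2 bumps 3 from row 1; 3 bumps 4 from row 2; 4 starts row 3. P = [[2], [3], [4]].
Insert 1: 1 bumps 2 from row 1; 2 bumps 3 from row 2; 3 bumps 4 from row 3; 4 starts row 4. P = [[1], [2], [3], [4]].

So P = [[1], [2], [3], [4]], Q = [[1], [2], [3], [4]].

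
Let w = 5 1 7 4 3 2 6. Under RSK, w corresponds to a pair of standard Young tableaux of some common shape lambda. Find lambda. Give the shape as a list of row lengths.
[3, 2, 1, 1]

Row-insert each entry into an empty tableau.

After inserting 5: P = [[5]].
After inserting 1: P = [[1], [5]].
After inserting 7: P = [[1, 7], [5]].
After inserting 4: P = [[1, 4], [5, 7]].
After inserting 3: P = [[1, 3], [4, 7], [5]].
After inserting 2: P = [[1, 2], [3, 7], [4], [5]].
After inserting 6: P = [[1, 2, 6], [3, 7], [4], [5]].

The final insertion tableau P = [[1, 2, 6], [3, 7], [4], [5]] has shape [3, 2, 1, 1].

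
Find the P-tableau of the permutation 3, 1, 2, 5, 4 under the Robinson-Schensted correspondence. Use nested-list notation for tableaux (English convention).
Insert 3: appended to row 1. P = [[3]].
Insert 1: 1 bumps 3 from row 1; 3 starts row 2. P = [[1], [3]].
Insert 2: appended to row 1. P = [[1, 2], [3]].
Insert 5: appended to row 1. P = [[1, 2, 5], [3]].
Insert 4: 4 bumps 5 from row 1; 5 appends to row 2. P = [[1, 2, 4], [3, 5]].

So P = [[1, 2, 4], [3, 5]].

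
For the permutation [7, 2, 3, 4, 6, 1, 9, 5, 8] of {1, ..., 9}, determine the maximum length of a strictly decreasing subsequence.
3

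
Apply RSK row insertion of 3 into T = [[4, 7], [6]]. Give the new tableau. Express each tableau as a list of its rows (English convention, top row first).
[[3, 7], [4], [6]]

In row 1, 3 replaces 4 (the leftmost entry greater than 3); 4 is bumped to row 2. In row 2, 4 replaces 6 (the leftmost entry greater than 4); 6 is bumped to row 3. 6 starts a new row 3. The new tableau is [[3, 7], [4], [6]].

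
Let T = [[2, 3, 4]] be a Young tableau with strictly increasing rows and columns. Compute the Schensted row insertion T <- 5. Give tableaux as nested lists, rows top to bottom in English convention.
[[2, 3, 4, 5]]

5 is larger than every entry of row 1, so it is appended to row 1. The new tableau is [[2, 3, 4, 5]].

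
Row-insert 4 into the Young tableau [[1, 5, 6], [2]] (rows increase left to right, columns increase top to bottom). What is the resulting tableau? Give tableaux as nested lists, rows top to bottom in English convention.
[[1, 4, 6], [2, 5]]

In row 1, 4 replaces 5 (the leftmost entry greater than 4); 5 is bumped to row 2. 5 is appended to row 2. The new tableau is [[1, 4, 6], [2, 5]].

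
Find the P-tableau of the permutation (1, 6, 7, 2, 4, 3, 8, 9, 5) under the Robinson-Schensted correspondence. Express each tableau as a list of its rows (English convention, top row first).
Insert 1: appended to row 1. P = [[1]].
Insert 6: appended to row 1. P = [[1, 6]].
Insert 7: appended to row 1. P = [[1, 6, 7]].
Insert 2: 2 bumps 6 from row 1; 6 starts row 2. P = [[1, 2, 7], [6]].
Insert 4: 4 bumps 7 from row 1; 7 appends to row 2. P = [[1, 2, 4], [6, 7]].
Insert 3: 3 bumps 4 from row 1; 4 bumps 6 from row 2; 6 starts row 3. P = [[1, 2, 3], [4, 7], [6]].
Insert 8: appended to row 1. P = [[1, 2, 3, 8], [4, 7], [6]].
Insert 9: appended to row 1. P = [[1, 2, 3, 8, 9], [4, 7], [6]].
Insert 5: 5 bumps 8 from row 1; 8 appends to row 2. P = [[1, 2, 3, 5, 9], [4, 7, 8], [6]].

So P = [[1, 2, 3, 5, 9], [4, 7, 8], [6]].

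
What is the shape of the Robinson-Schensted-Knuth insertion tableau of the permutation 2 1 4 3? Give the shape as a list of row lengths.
RSK row insertion gives P = [[1, 3], [2, 4]], which has shape [2, 2].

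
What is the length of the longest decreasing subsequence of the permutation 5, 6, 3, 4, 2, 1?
4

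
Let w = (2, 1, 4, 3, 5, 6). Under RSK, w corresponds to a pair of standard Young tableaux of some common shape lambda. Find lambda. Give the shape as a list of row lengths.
[4, 2]

Row-insert each entry into an empty tableau.

After inserting 2: P = [[2]].
After inserting 1: P = [[1], [2]].
After inserting 4: P = [[1, 4], [2]].
After inserting 3: P = [[1, 3], [2, 4]].
After inserting 5: P = [[1, 3, 5], [2, 4]].
After inserting 6: P = [[1, 3, 5, 6], [2, 4]].

The final insertion tableau P = [[1, 3, 5, 6], [2, 4]] has shape [4, 2].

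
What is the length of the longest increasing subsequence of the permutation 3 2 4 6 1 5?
3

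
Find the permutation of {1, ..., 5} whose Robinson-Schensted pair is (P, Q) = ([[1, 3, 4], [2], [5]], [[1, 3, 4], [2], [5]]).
5 2 3 4 1

Reverse the RSK construction: for i from n down to 1, find the cell of Q containing i, remove the entry at that cell from P, and reverse-bump it up through P; the value ejected from row 1 is w(i).

Step i=5: Q has 5 at row 3, column 1; remove 5 from row 3 of P and reverse-bump: 5 enters row 2 and ejects 2; 2 enters row 1 and ejects 1. So w(5) = 1. P is now [[2, 3, 4], [5]].
Step i=4: Q has 4 at row 1, column 3; remove that cell from P, ejecting 4. So w(4) = 4. P is now [[2, 3], [5]].
Step i=3: Q has 3 at row 1, column 2; remove that cell from P, ejecting 3. So w(3) = 3. P is now [[2], [5]].
Step i=2: Q has 2 at row 2, column 1; remove 5 from row 2 of P and reverse-bump: 5 enters row 1 and ejects 2. So w(2) = 2. P is now [[5]].
Step i=1: Q has 1 at row 1, column 1; remove that cell from P, ejecting 5. So w(1) = 5. P is now [].

So w = 5 2 3 4 1.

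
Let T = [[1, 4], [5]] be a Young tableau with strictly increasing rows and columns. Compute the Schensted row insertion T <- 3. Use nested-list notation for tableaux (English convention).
[[1, 3], [4], [5]]

In row 1, 3 replaces 4 (the leftmost entry greater than 3); 4 is bumped to row 2. In row 2, 4 replaces 5 (the leftmost entry greater than 4); 5 is bumped to row 3. 5 starts a new row 3. The new tableau is [[1, 3], [4], [5]].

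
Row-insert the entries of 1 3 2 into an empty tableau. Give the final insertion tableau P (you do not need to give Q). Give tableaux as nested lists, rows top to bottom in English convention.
Insert 1: appended to row 1. P = [[1]].
Insert 3: appended to row 1. P = [[1, 3]].
Insert 2: 2 bumps 3 from row 1; 3 starts row 2. P = [[1, 2], [3]].

So P = [[1, 2], [3]].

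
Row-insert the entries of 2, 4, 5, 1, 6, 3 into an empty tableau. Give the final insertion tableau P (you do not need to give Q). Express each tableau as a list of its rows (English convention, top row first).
After inserting 2: P = [[2]].
After inserting 4: P = [[2, 4]].
After inserting 5: P = [[2, 4, 5]].
After inserting 1: P = [[1, 4, 5], [2]].
After inserting 6: P = [[1, 4, 5, 6], [2]].
After inserting 3: P = [[1, 3, 5, 6], [2, 4]].

So P = [[1, 3, 5, 6], [2, 4]].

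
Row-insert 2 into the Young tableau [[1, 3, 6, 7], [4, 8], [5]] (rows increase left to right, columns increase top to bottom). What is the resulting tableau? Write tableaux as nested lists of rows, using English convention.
[[1, 2, 6, 7], [3, 8], [4], [5]]

In row 1, 2 replaces 3 (the leftmost entry greater than 2); 3 is bumped to row 2. In row 2, 3 replaces 4 (the leftmost entry greater than 3); 4 is bumped to row 3. In row 3, 4 replaces 5 (the leftmost entry greater than 4); 5 is bumped to row 4. 5 starts a new row 4. The new tableau is [[1, 2, 6, 7], [3, 8], [4], [5]].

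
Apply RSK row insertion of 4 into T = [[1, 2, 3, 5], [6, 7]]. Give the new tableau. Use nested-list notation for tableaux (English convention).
[[1, 2, 3, 4], [5, 7], [6]]

In row 1, 4 replaces 5 (the leftmost entry greater than 4); 5 is bumped to row 2. In row 2, 5 replaces 6 (the leftmost entry greater than 5); 6 is bumped to row 3. 6 starts a new row 3. The new tableau is [[1, 2, 3, 4], [5, 7], [6]].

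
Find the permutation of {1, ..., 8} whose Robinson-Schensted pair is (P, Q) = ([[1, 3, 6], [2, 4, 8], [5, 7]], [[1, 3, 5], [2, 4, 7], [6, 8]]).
5 2 7 4 8 1 6 3

Reverse the RSK construction: for i from n down to 1, find the cell of Q containing i, remove the entry at that cell from P, and reverse-bump it up through P; the value ejected from row 1 is w(i).

Step i=8: Q has 8 at row 3, column 2; remove 7 from row 3 of P and reverse-bump: 7 enters row 2 and ejects 4; 4 enters row 1 and ejects 3. So w(8) = 3. P is now [[1, 4, 6], [2, 7, 8], [5]].
Step i=7: Q has 7 at row 2, column 3; remove 8 from row 2 of P and reverse-bump: 8 enters row 1 and ejects 6. So w(7) = 6. P is now [[1, 4, 8], [2, 7], [5]].
Step i=6: Q has 6 at row 3, column 1; remove 5 from row 3 of P and reverse-bump: 5 enters row 2 and ejects 2; 2 enters row 1 and ejects 1. So w(6) = 1. P is now [[2, 4, 8], [5, 7]].
Step i=5: Q has 5 at row 1, column 3; remove that cell from P, ejecting 8. So w(5) = 8. P is now [[2, 4], [5, 7]].
Step i=4: Q has 4 at row 2, column 2; remove 7 from row 2 of P and reverse-bump: 7 enters row 1 and ejects 4. So w(4) = 4. P is now [[2, 7], [5]].
Step i=3: Q has 3 at row 1, column 2; remove that cell from P, ejecting 7. So w(3) = 7. P is now [[2], [5]].
Step i=2: Q has 2 at row 2, column 1; remove 5 from row 2 of P and reverse-bump: 5 enters row 1 and ejects 2. So w(2) = 2. P is now [[5]].
Step i=1: Q has 1 at row 1, column 1; remove that cell from P, ejecting 5. So w(1) = 5. P is now [].

So w = 5 2 7 4 8 1 6 3.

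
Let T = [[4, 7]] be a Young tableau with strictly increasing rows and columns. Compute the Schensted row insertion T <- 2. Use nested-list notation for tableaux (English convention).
[[2, 7], [4]]

In row 1, 2 replaces 4 (the leftmost entry greater than 2); 4 is bumped to row 2. 4 starts a new row 2. The new tableau is [[2, 7], [4]].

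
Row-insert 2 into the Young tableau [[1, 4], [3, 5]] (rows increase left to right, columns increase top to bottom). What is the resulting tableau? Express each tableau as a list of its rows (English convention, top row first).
In row 1, 2 replaces 4 (the leftmost entry greater than 2); 4 is bumped to row 2. In row 2, 4 replaces 5 (the leftmost entry greater than 4); 5 is bumped to row 3. 5 starts a new row 3. The new tableau is [[1, 2], [3, 4], [5]].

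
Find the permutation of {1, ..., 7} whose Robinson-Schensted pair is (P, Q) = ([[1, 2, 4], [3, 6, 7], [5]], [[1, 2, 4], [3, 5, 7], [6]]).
Reverse the RSK construction: for i from n down to 1, find the cell of Q containing i, remove the entry at that cell from P, and reverse-bump it up through P; the value ejected from row 1 is w(i).

Step i=7: Q has 7 at row 2, column 3; remove 7 from row 2 of P and reverse-bump: 7 enters row 1 and ejects 4. So w(7) = 4. P is now [[1, 2, 7], [3, 6], [5]].
Step i=6: Q has 6 at row 3, column 1; remove 5 from row 3 of P and reverse-bump: 5 enters row 2 and ejects 3; 3 enters row 1 and ejects 2. So w(6) = 2. P is now [[1, 3, 7], [5, 6]].
Step i=5: Q has 5 at row 2, column 2; remove 6 from row 2 of P and reverse-bump: 6 enters row 1 and ejects 3. So w(5) = 3. P is now [[1, 6, 7], [5]].
Step i=4: Q has 4 at row 1, column 3; remove that cell from P, ejecting 7. So w(4) = 7. P is now [[1, 6], [5]].
Step i=3: Q has 3 at row 2, column 1; remove 5 from row 2 of P and reverse-bump: 5 enters row 1 and ejects 1. So w(3) = 1. P is now [[5, 6]].
Step i=2: Q has 2 at row 1, column 2; remove that cell from P, ejecting 6. So w(2) = 6. P is now [[5]].
Step i=1: Q has 1 at row 1, column 1; remove that cell from P, ejecting 5. So w(1) = 5. P is now [].

So w = 5 6 1 7 3 2 4.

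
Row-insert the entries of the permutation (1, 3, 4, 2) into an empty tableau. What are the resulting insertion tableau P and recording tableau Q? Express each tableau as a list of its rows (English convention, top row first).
P = [[1, 2, 4], [3]], Q = [[1, 2, 3], [4]]

Insert each entry of the permutation into P by Schensted row insertion, recording in Q the position of each new cell.

Insert 1: appended to row 1. P = [[1]], Q = [[1]].
Insert 3: appended to row 1. P = [[1, 3]], Q = [[1, 2]].
Insert 4: appended to row 1. P = [[1, 3, 4]], Q = [[1, 2, 3]].
Insert 2: 2 bumps 3 from row 1; 3 starts row 2. P = [[1, 2, 4], [3]], Q = [[1, 2, 3], [4]].

So P = [[1, 2, 4], [3]], Q = [[1, 2, 3], [4]].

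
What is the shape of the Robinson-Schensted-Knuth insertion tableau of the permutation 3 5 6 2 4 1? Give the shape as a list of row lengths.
[3, 2, 1]

Row-insert each entry into an empty tableau.

After inserting 3: P = [[3]].
After inserting 5: P = [[3, 5]].
After inserting 6: P = [[3, 5, 6]].
After inserting 2: P = [[2, 5, 6], [3]].
After inserting 4: P = [[2, 4, 6], [3, 5]].
After inserting 1: P = [[1, 4, 6], [2, 5], [3]].

The final insertion tableau P = [[1, 4, 6], [2, 5], [3]] has shape [3, 2, 1].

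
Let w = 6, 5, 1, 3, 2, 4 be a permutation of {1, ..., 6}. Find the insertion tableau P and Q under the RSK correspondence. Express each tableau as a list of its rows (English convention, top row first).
Insert each entry of the permutation into P by Schensted row insertion, recording in Q the position of each new cell.

After inserting 6: P = [[6]].
After inserting 5: P = [[5], [6]].
After inserting 1: P = [[1], [5], [6]].
After inserting 3: P = [[1, 3], [5], [6]].
After inserting 2: P = [[1, 2], [3], [5], [6]].
After inserting 4: P = [[1, 2, 4], [3], [5], [6]].

So P = [[1, 2, 4], [3], [5], [6]], Q = [[1, 4, 6], [2], [3], [5]].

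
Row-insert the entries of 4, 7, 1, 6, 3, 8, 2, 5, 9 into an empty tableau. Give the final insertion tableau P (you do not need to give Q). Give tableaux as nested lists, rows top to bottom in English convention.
P = [[1, 2, 5, 9], [3, 6, 8], [4], [7]]

Insert 4: appended to row 1. P = [[4]].
Insert 7: appended to row 1. P = [[4, 7]].
Insert 1: 1 bumps 4 from row 1; 4 starts row 2. P = [[1, 7], [4]].
Insert 6: 6 bumps 7 from row 1; 7 appends to row 2. P = [[1, 6], [4, 7]].
Insert 3: 3 bumps 6 from row 1; 6 bumps 7 from row 2; 7 starts row 3. P = [[1, 3], [4, 6], [7]].
Insert 8: appended to row 1. P = [[1, 3, 8], [4, 6], [7]].
Insert 2: 2 bumps 3 from row 1; 3 bumps 4 from row 2; 4 bumps 7 from row 3; 7 starts row 4. P = [[1, 2, 8], [3, 6], [4], [7]].
Insert 5: 5 bumps 8 from row 1; 8 appends to row 2. P = [[1, 2, 5], [3, 6, 8], [4], [7]].
Insert 9: appended to row 1. P = [[1, 2, 5, 9], [3, 6, 8], [4], [7]].

So P = [[1, 2, 5, 9], [3, 6, 8], [4], [7]].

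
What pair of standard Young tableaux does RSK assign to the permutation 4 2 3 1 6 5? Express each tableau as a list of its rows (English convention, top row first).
Insert each entry of the permutation into P by Schensted row insertion, recording in Q the position of each new cell.

After inserting 4: P = [[4]].
After inserting 2: P = [[2], [4]].
After inserting 3: P = [[2, 3], [4]].
After inserting 1: P = [[1, 3], [2], [4]].
After inserting 6: P = [[1, 3, 6], [2], [4]].
After inserting 5: P = [[1, 3, 5], [2, 6], [4]].

So P = [[1, 3, 5], [2, 6], [4]], Q = [[1, 3, 5], [2, 6], [4]].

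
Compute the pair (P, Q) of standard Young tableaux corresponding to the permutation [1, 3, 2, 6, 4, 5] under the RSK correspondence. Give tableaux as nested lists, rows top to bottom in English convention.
P = [[1, 2, 4, 5], [3, 6]], Q = [[1, 2, 4, 6], [3, 5]]

Insert each entry of the permutation into P by Schensted row insertion, recording in Q the position of each new cell.

Insert 1: appended to row 1. P = [[1]], Q = [[1]].
Insert 3: appended to row 1. P = [[1, 3]], Q = [[1, 2]].
Insert 2: 2 bumps 3 from row 1; 3 starts row 2. P = [[1, 2], [3]], Q = [[1, 2], [3]].
Insert 6: appended to row 1. P = [[1, 2, 6], [3]], Q = [[1, 2, 4], [3]].
Insert 4: 4 bumps 6 from row 1; 6 appends to row 2. P = [[1, 2, 4], [3, 6]], Q = [[1, 2, 4], [3, 5]].
Insert 5: appended to row 1. P = [[1, 2, 4, 5], [3, 6]], Q = [[1, 2, 4, 6], [3, 5]].

So P = [[1, 2, 4, 5], [3, 6]], Q = [[1, 2, 4, 6], [3, 5]].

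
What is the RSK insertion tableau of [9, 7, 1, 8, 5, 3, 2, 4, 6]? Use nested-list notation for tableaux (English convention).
P = [[1, 2, 4, 6], [3, 8], [5], [7], [9]]

After inserting 9: P = [[9]].
After inserting 7: P = [[7], [9]].
After inserting 1: P = [[1], [7], [9]].
After inserting 8: P = [[1, 8], [7], [9]].
After inserting 5: P = [[1, 5], [7, 8], [9]].
After inserting 3: P = [[1, 3], [5, 8], [7], [9]].
After inserting 2: P = [[1, 2], [3, 8], [5], [7], [9]].
After inserting 4: P = [[1, 2, 4], [3, 8], [5], [7], [9]].
After inserting 6: P = [[1, 2, 4, 6], [3, 8], [5], [7], [9]].

So P = [[1, 2, 4, 6], [3, 8], [5], [7], [9]].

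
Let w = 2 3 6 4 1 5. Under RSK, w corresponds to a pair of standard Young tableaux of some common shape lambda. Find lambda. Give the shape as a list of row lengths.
Row-insert each entry into an empty tableau.

After inserting 2: P = [[2]].
After inserting 3: P = [[2, 3]].
After inserting 6: P = [[2, 3, 6]].
After inserting 4: P = [[2, 3, 4], [6]].
After inserting 1: P = [[1, 3, 4], [2], [6]].
After inserting 5: P = [[1, 3, 4, 5], [2], [6]].

The final insertion tableau P = [[1, 3, 4, 5], [2], [6]] has shape [4, 1, 1].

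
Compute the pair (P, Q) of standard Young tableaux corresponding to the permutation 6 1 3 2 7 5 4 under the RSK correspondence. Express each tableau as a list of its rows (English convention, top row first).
P = [[1, 2, 4], [3, 5], [6, 7]], Q = [[1, 3, 5], [2, 6], [4, 7]]

Insert each entry of the permutation into P by Schensted row insertion, recording in Q the position of each new cell.

After inserting 6: P = [[6]].
After inserting 1: P = [[1], [6]].
After inserting 3: P = [[1, 3], [6]].
After inserting 2: P = [[1, 2], [3], [6]].
After inserting 7: P = [[1, 2, 7], [3], [6]].
After inserting 5: P = [[1, 2, 5], [3, 7], [6]].
After inserting 4: P = [[1, 2, 4], [3, 5], [6, 7]].

So P = [[1, 2, 4], [3, 5], [6, 7]], Q = [[1, 3, 5], [2, 6], [4, 7]].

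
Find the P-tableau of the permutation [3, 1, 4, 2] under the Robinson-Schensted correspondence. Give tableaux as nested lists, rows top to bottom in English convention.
P = [[1, 2], [3, 4]]

After inserting 3: P = [[3]].
After inserting 1: P = [[1], [3]].
After inserting 4: P = [[1, 4], [3]].
After inserting 2: P = [[1, 2], [3, 4]].

So P = [[1, 2], [3, 4]].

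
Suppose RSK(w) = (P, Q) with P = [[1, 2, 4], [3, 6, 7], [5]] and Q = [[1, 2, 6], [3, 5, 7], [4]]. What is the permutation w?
5 6 3 1 2 7 4

Reverse RSK: for i = n, n-1, ..., 1, locate i in Q, remove the corresponding corner cell from P, and reverse-bump its entry up through P; the value ejected from row 1 is w(i).

So w = 5 6 3 1 2 7 4.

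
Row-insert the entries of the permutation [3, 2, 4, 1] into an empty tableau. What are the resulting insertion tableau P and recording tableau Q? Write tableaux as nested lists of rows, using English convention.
Insert each entry of the permutation into P by Schensted row insertion, recording in Q the position of each new cell.

After inserting 3: P = [[3]].
After inserting 2: P = [[2], [3]].
After inserting 4: P = [[2, 4], [3]].
After inserting 1: P = [[1, 4], [2], [3]].

So P = [[1, 4], [2], [3]], Q = [[1, 3], [2], [4]].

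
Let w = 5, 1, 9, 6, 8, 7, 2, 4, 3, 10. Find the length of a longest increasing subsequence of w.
4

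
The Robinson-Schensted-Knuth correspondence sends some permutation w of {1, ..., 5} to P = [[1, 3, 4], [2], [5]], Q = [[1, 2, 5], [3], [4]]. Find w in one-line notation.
Reverse the RSK construction: for i from n down to 1, find the cell of Q containing i, remove the entry at that cell from P, and reverse-bump it up through P; the value ejected from row 1 is w(i).

Step i=5: Q has 5 at row 1, column 3; remove that cell from P, ejecting 4. So w(5) = 4. P is now [[1, 3], [2], [5]].
Step i=4: Q has 4 at row 3, column 1; remove 5 from row 3 of P and reverse-bump: 5 enters row 2 and ejects 2; 2 enters row 1 and ejects 1. So w(4) = 1. P is now [[2, 3], [5]].
Step i=3: Q has 3 at row 2, column 1; remove 5 from row 2 of P and reverse-bump: 5 enters row 1 and ejects 3. So w(3) = 3. P is now [[2, 5]].
Step i=2: Q has 2 at row 1, column 2; remove that cell from P, ejecting 5. So w(2) = 5. P is now [[2]].
Step i=1: Q has 1 at row 1, column 1; remove that cell from P, ejecting 2. So w(1) = 2. P is now [].

So w = 2 5 3 1 4.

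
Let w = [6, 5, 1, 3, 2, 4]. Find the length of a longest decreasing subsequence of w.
4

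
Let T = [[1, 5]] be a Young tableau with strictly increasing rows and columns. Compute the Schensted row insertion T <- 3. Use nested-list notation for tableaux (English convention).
In row 1, 3 replaces 5 (the leftmost entry greater than 3); 5 is bumped to row 2. 5 starts a new row 2. The new tableau is [[1, 3], [5]].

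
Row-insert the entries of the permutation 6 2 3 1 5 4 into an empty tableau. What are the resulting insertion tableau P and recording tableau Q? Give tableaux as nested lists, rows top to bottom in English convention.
Insert each entry of the permutation into P by Schensted row insertion, recording in Q the position of each new cell.

Insert 6: appended to row 1. P = [[6]].
Insert 2: 2 bumps 6 from row 1; 6 starts row 2. P = [[2], [6]].
Insert 3: appended to row 1. P = [[2, 3], [6]].
Insert 1: 1 bumps 2 from row 1; 2 bumps 6 from row 2; 6 starts row 3. P = [[1, 3], [2], [6]].
Insert 5: appended to row 1. P = [[1, 3, 5], [2], [6]].
Insert 4: 4 bumps 5 from row 1; 5 appends to row 2. P = [[1, 3, 4], [2, 5], [6]].

So P = [[1, 3, 4], [2, 5], [6]], Q = [[1, 3, 5], [2, 6], [4]].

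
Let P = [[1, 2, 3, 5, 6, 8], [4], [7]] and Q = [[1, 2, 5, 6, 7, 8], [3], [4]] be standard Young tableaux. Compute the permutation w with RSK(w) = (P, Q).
Reverse the RSK construction: for i from n down to 1, find the cell of Q containing i, remove the entry at that cell from P, and reverse-bump it up through P; the value ejected from row 1 is w(i).

Step i=8: Q has 8 at row 1, column 6; remove that cell from P, ejecting 8. So w(8) = 8. P is now [[1, 2, 3, 5, 6], [4], [7]].
Step i=7: Q has 7 at row 1, column 5; remove that cell from P, ejecting 6. So w(7) = 6. P is now [[1, 2, 3, 5], [4], [7]].
Step i=6: Q has 6 at row 1, column 4; remove that cell from P, ejecting 5. So w(6) = 5. P is now [[1, 2, 3], [4], [7]].
Step i=5: Q has 5 at row 1, column 3; remove that cell from P, ejecting 3. So w(5) = 3. P is now [[1, 2], [4], [7]].
Step i=4: Q has 4 at row 3, column 1; remove 7 from row 3 of P and reverse-bump: 7 enters row 2 and ejects 4; 4 enters row 1 and ejects 2. So w(4) = 2. P is now [[1, 4], [7]].
Step i=3: Q has 3 at row 2, column 1; remove 7 from row 2 of P and reverse-bump: 7 enters row 1 and ejects 4. So w(3) = 4. P is now [[1, 7]].
Step i=2: Q has 2 at row 1, column 2; remove that cell from P, ejecting 7. So w(2) = 7. P is now [[1]].
Step i=1: Q has 1 at row 1, column 1; remove that cell from P, ejecting 1. So w(1) = 1. P is now [].

So w = 1 7 4 2 3 5 6 8.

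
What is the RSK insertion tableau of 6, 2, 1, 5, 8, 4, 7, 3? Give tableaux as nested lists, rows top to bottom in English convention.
P = [[1, 3, 7], [2, 4, 8], [5], [6]]

Insert 6: appended to row 1. P = [[6]].
Insert 2: 2 bumps 6 from row 1; 6 starts row 2. P = [[2], [6]].
Insert 1: 1 bumps 2 from row 1; 2 bumps 6 from row 2; 6 starts row 3. P = [[1], [2], [6]].
Insert 5: appended to row 1. P = [[1, 5], [2], [6]].
Insert 8: appended to row 1. P = [[1, 5, 8], [2], [6]].
Insert 4: 4 bumps 5 from row 1; 5 appends to row 2. P = [[1, 4, 8], [2, 5], [6]].
Insert 7: 7 bumps 8 from row 1; 8 appends to row 2. P = [[1, 4, 7], [2, 5, 8], [6]].
Insert 3: 3 bumps 4 from row 1; 4 bumps 5 from row 2; 5 bumps 6 from row 3; 6 starts row 4. P = [[1, 3, 7], [2, 4, 8], [5], [6]].

So P = [[1, 3, 7], [2, 4, 8], [5], [6]].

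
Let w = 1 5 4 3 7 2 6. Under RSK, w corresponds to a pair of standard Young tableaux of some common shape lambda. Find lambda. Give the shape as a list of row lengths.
[3, 2, 1, 1]

RSK row insertion gives P = [[1, 2, 6], [3, 7], [4], [5]], which has shape [3, 2, 1, 1].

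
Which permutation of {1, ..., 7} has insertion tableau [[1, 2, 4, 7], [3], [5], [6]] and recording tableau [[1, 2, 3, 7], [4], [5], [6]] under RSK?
Reverse the RSK construction: for i from n down to 1, find the cell of Q containing i, remove the entry at that cell from P, and reverse-bump it up through P; the value ejected from row 1 is w(i).

Step i=7: Q has 7 at row 1, column 4; remove that cell from P, ejecting 7. So w(7) = 7. P is now [[1, 2, 4], [3], [5], [6]].
Step i=6: Q has 6 at row 4, column 1; remove 6 from row 4 of P and reverse-bump: 6 enters row 3 and ejects 5; 5 enters row 2 and ejects 3; 3 enters row 1 and ejects 2. So w(6) = 2. P is now [[1, 3, 4], [5], [6]].
Step i=5: Q has 5 at row 3, column 1; remove 6 from row 3 of P and reverse-bump: 6 enters row 2 and ejects 5; 5 enters row 1 and ejects 4. So w(5) = 4. P is now [[1, 3, 5], [6]].
Step i=4: Q has 4 at row 2, column 1; remove 6 from row 2 of P and reverse-bump: 6 enters row 1 and ejects 5. So w(4) = 5. P is now [[1, 3, 6]].
Step i=3: Q has 3 at row 1, column 3; remove that cell from P, ejecting 6. So w(3) = 6. P is now [[1, 3]].
Step i=2: Q has 2 at row 1, column 2; remove that cell from P, ejecting 3. So w(2) = 3. P is now [[1]].
Step i=1: Q has 1 at row 1, column 1; remove that cell from P, ejecting 1. So w(1) = 1. P is now [].

So w = 1 3 6 5 4 2 7.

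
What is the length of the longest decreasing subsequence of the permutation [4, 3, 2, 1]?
4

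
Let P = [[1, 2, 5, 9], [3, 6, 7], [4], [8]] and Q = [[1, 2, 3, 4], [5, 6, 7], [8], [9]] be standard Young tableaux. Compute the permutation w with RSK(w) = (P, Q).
4 6 8 9 1 3 7 5 2

Reverse RSK: for i = n, n-1, ..., 1, locate i in Q, remove the corresponding corner cell from P, and reverse-bump its entry up through P; the value ejected from row 1 is w(i).

So w = 4 6 8 9 1 3 7 5 2.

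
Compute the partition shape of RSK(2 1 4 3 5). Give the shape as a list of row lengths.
[3, 2]

Row-insert each entry into an empty tableau.

After inserting 2: P = [[2]].
After inserting 1: P = [[1], [2]].
After inserting 4: P = [[1, 4], [2]].
After inserting 3: P = [[1, 3], [2, 4]].
After inserting 5: P = [[1, 3, 5], [2, 4]].

The final insertion tableau P = [[1, 3, 5], [2, 4]] has shape [3, 2].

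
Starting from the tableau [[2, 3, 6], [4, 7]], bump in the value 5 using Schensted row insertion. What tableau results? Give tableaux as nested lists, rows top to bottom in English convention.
In row 1, 5 replaces 6 (the leftmost entry greater than 5); 6 is bumped to row 2. In row 2, 6 replaces 7 (the leftmost entry greater than 6); 7 is bumped to row 3. 7 starts a new row 3. The new tableau is [[2, 3, 5], [4, 6], [7]].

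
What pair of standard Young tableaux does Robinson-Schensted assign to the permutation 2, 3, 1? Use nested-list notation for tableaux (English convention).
P = [[1, 3], [2]], Q = [[1, 2], [3]]

Insert each entry of the permutation into P by Schensted row insertion, recording in Q the position of each new cell.

Insert 2: appended to row 1. P = [[2]], Q = [[1]].
Insert 3: appended to row 1. P = [[2, 3]], Q = [[1, 2]].
Insert 1: 1 bumps 2 from row 1; 2 starts row 2. P = [[1, 3], [2]], Q = [[1, 2], [3]].

So P = [[1, 3], [2]], Q = [[1, 2], [3]].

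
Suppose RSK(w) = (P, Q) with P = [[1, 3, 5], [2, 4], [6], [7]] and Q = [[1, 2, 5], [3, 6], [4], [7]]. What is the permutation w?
2 7 4 1 6 5 3

Reverse the RSK construction: for i from n down to 1, find the cell of Q containing i, remove the entry at that cell from P, and reverse-bump it up through P; the value ejected from row 1 is w(i).

Step i=7: Q has 7 at row 4, column 1; remove 7 from row 4 of P and reverse-bump: 7 enters row 3 and ejects 6; 6 enters row 2 and ejects 4; 4 enters row 1 and ejects 3. So w(7) = 3. P is now [[1, 4, 5], [2, 6], [7]].
Step i=6: Q has 6 at row 2, column 2; remove 6 from row 2 of P and reverse-bump: 6 enters row 1 and ejects 5. So w(6) = 5. P is now [[1, 4, 6], [2], [7]].
Step i=5: Q has 5 at row 1, column 3; remove that cell from P, ejecting 6. So w(5) = 6. P is now [[1, 4], [2], [7]].
Step i=4: Q has 4 at row 3, column 1; remove 7 from row 3 of P and reverse-bump: 7 enters row 2 and ejects 2; 2 enters row 1 and ejects 1. So w(4) = 1. P is now [[2, 4], [7]].
Step i=3: Q has 3 at row 2, column 1; remove 7 from row 2 of P and reverse-bump: 7 enters row 1 and ejects 4. So w(3) = 4. P is now [[2, 7]].
Step i=2: Q has 2 at row 1, column 2; remove that cell from P, ejecting 7. So w(2) = 7. P is now [[2]].
Step i=1: Q has 1 at row 1, column 1; remove that cell from P, ejecting 2. So w(1) = 2. P is now [].

So w = 2 7 4 1 6 5 3.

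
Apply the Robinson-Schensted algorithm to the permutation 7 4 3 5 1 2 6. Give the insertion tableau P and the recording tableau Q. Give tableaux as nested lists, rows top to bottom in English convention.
Insert each entry of the permutation into P by Schensted row insertion, recording in Q the position of each new cell.

Insert 7: appended to row 1. P = [[7]].
Insert 4: 4 bumps 7 from row 1; 7 starts row 2. P = [[4], [7]].
Insert 3: 3 bumps 4 from row 1; 4 bumps 7 from row 2; 7 starts row 3. P = [[3], [4], [7]].
Insert 5: appended to row 1. P = [[3, 5], [4], [7]].
Insert 1: 1 bumps 3 from row 1; 3 bumps 4 from row 2; 4 bumps 7 from row 3; 7 starts row 4. P = [[1, 5], [3], [4], [7]].
Insert 2: 2 bumps 5 from row 1; 5 appends to row 2. P = [[1, 2], [3, 5], [4], [7]].
Insert 6: appended to row 1. P = [[1, 2, 6], [3, 5], [4], [7]].

So P = [[1, 2, 6], [3, 5], [4], [7]], Q = [[1, 4, 7], [2, 6], [3], [5]].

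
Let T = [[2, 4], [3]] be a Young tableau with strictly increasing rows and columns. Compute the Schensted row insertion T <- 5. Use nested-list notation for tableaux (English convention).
[[2, 4, 5], [3]]

5 is larger than every entry of row 1, so it is appended to row 1. The new tableau is [[2, 4, 5], [3]].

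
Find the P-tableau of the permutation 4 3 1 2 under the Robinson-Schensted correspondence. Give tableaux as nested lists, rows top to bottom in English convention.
After inserting 4: P = [[4]].
After inserting 3: P = [[3], [4]].
After inserting 1: P = [[1], [3], [4]].
After inserting 2: P = [[1, 2], [3], [4]].

So P = [[1, 2], [3], [4]].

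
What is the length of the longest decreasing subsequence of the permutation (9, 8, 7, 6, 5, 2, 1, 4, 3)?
7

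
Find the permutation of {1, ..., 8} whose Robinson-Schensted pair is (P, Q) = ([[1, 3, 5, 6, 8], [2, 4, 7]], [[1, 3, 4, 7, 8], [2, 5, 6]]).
2 1 4 7 3 5 6 8

Reverse the RSK construction: for i from n down to 1, find the cell of Q containing i, remove the entry at that cell from P, and reverse-bump it up through P; the value ejected from row 1 is w(i).

Step i=8: Q has 8 at row 1, column 5; remove that cell from P, ejecting 8. So w(8) = 8. P is now [[1, 3, 5, 6], [2, 4, 7]].
Step i=7: Q has 7 at row 1, column 4; remove that cell from P, ejecting 6. So w(7) = 6. P is now [[1, 3, 5], [2, 4, 7]].
Step i=6: Q has 6 at row 2, column 3; remove 7 from row 2 of P and reverse-bump: 7 enters row 1 and ejects 5. So w(6) = 5. P is now [[1, 3, 7], [2, 4]].
Step i=5: Q has 5 at row 2, column 2; remove 4 from row 2 of P and reverse-bump: 4 enters row 1 and ejects 3. So w(5) = 3. P is now [[1, 4, 7], [2]].
Step i=4: Q has 4 at row 1, column 3; remove that cell from P, ejecting 7. So w(4) = 7. P is now [[1, 4], [2]].
Step i=3: Q has 3 at row 1, column 2; remove that cell from P, ejecting 4. So w(3) = 4. P is now [[1], [2]].
Step i=2: Q has 2 at row 2, column 1; remove 2 from row 2 of P and reverse-bump: 2 enters row 1 and ejects 1. So w(2) = 1. P is now [[2]].
Step i=1: Q has 1 at row 1, column 1; remove that cell from P, ejecting 2. So w(1) = 2. P is now [].

So w = 2 1 4 7 3 5 6 8.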